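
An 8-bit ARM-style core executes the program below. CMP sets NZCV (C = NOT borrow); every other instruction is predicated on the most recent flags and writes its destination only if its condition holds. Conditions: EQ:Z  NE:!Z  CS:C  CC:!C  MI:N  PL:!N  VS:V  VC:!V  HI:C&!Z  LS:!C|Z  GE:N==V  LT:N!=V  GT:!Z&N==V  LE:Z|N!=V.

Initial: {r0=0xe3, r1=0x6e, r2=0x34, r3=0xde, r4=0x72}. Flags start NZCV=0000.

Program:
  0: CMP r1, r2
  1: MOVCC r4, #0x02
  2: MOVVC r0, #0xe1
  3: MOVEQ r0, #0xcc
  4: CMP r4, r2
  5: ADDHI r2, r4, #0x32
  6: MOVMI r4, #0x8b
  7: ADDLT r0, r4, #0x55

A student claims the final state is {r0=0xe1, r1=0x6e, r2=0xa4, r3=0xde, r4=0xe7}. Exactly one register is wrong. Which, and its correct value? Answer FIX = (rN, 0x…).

FIX = (r4, 0x72)

[0] flags=0010 → (cmp)
[1] flags=0010 CC?F → skip
[2] flags=0010 VC?T → r0=0xe1
[3] flags=0010 EQ?F → skip
[4] flags=0010 → (cmp)
[5] flags=0010 HI?T → r2=0xa4
[6] flags=0010 MI?F → skip
[7] flags=0010 LT?F → skip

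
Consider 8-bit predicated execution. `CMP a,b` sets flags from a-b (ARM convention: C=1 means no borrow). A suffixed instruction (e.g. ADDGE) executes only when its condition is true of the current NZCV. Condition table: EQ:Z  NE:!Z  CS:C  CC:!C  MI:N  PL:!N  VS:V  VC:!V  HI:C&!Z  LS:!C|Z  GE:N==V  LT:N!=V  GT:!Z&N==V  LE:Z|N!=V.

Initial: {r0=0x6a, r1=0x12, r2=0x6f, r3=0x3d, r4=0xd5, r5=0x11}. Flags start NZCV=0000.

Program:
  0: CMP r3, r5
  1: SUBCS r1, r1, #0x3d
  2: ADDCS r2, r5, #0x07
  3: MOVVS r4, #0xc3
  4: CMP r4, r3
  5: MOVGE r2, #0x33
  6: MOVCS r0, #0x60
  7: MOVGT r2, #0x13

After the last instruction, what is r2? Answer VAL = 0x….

VAL = 0x18

[0] flags=0010 → (cmp)
[1] flags=0010 CS?T → r1=0xd5
[2] flags=0010 CS?T → r2=0x18
[3] flags=0010 VS?F → skip
[4] flags=1010 → (cmp)
[5] flags=1010 GE?F → skip
[6] flags=1010 CS?T → r0=0x60
[7] flags=1010 GT?F → skip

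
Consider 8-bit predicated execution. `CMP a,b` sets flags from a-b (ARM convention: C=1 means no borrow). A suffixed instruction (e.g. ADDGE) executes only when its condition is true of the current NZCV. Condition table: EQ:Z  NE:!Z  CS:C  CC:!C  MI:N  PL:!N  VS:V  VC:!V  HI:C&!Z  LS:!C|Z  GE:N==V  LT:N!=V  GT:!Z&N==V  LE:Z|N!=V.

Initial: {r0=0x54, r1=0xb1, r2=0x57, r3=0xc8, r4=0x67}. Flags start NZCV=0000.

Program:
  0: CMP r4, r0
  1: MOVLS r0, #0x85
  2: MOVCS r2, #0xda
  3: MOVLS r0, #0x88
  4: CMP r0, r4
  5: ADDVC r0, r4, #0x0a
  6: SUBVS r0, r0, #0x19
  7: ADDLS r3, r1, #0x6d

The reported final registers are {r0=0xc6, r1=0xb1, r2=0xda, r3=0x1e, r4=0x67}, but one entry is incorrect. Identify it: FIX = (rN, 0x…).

[0] flags=0010 → (cmp)
[1] flags=0010 LS?F → skip
[2] flags=0010 CS?T → r2=0xda
[3] flags=0010 LS?F → skip
[4] flags=1000 → (cmp)
[5] flags=1000 VC?T → r0=0x71
[6] flags=1000 VS?F → skip
[7] flags=1000 LS?T → r3=0x1e

FIX = (r0, 0x71)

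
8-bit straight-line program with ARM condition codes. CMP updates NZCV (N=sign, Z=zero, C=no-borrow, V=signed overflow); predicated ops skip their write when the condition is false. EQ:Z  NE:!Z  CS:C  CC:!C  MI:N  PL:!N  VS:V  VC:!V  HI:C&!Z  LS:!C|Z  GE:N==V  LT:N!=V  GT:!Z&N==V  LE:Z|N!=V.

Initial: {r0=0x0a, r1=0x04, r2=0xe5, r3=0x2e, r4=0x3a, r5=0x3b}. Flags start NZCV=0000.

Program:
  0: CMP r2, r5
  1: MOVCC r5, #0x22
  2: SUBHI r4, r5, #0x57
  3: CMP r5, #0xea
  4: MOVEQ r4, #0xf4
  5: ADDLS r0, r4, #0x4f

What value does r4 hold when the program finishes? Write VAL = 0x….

VAL = 0xe4

[0] flags=1010 → (cmp)
[1] flags=1010 CC?F → skip
[2] flags=1010 HI?T → r4=0xe4
[3] flags=0000 → (cmp)
[4] flags=0000 EQ?F → skip
[5] flags=0000 LS?T → r0=0x33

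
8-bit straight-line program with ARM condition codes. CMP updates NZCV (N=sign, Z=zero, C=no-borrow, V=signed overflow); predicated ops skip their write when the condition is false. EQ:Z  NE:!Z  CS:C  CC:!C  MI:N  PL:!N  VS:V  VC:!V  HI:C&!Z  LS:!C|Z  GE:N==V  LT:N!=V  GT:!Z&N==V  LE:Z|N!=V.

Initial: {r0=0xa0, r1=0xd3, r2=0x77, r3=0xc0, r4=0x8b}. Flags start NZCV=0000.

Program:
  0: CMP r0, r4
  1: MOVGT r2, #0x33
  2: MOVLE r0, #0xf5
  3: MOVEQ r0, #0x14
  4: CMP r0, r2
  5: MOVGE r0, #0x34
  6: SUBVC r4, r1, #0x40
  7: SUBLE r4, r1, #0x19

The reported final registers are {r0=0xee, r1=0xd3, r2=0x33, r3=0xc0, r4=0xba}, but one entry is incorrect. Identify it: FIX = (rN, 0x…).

[0] flags=0010 → (cmp)
[1] flags=0010 GT?T → r2=0x33
[2] flags=0010 LE?F → skip
[3] flags=0010 EQ?F → skip
[4] flags=0011 → (cmp)
[5] flags=0011 GE?F → skip
[6] flags=0011 VC?F → skip
[7] flags=0011 LE?T → r4=0xba

FIX = (r0, 0xa0)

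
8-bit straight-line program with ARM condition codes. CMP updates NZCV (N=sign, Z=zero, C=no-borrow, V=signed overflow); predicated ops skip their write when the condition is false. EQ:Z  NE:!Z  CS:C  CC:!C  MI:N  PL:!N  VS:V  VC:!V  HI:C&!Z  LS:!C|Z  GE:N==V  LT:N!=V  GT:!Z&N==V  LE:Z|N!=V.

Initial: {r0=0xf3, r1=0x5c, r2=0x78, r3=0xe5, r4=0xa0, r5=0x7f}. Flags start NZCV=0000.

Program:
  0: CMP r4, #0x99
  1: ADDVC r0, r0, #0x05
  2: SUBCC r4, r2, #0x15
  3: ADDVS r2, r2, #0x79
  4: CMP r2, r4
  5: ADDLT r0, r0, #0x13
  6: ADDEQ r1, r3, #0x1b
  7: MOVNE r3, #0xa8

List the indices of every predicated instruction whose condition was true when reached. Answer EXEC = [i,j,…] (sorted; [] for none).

[0] flags=0010 → (cmp)
[1] flags=0010 VC?T → r0=0xf8
[2] flags=0010 CC?F → skip
[3] flags=0010 VS?F → skip
[4] flags=1001 → (cmp)
[5] flags=1001 LT?F → skip
[6] flags=1001 EQ?F → skip
[7] flags=1001 NE?T → r3=0xa8

EXEC = [1,7]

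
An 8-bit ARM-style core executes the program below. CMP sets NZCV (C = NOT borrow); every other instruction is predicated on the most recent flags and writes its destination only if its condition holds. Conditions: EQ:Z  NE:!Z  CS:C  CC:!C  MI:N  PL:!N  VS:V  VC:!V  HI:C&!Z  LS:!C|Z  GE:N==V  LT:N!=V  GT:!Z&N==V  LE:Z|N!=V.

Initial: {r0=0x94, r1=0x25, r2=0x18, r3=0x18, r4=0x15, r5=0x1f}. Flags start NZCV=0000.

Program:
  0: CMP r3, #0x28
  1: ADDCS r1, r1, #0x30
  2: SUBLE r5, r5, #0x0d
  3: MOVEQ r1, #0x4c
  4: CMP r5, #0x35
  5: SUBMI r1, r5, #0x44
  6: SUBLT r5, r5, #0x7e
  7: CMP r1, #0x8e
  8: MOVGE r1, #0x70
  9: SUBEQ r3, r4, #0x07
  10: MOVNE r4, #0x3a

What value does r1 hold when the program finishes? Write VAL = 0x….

[0] flags=1000 → (cmp)
[1] flags=1000 CS?F → skip
[2] flags=1000 LE?T → r5=0x12
[3] flags=1000 EQ?F → skip
[4] flags=1000 → (cmp)
[5] flags=1000 MI?T → r1=0xce
[6] flags=1000 LT?T → r5=0x94
[7] flags=0010 → (cmp)
[8] flags=0010 GE?T → r1=0x70
[9] flags=0010 EQ?F → skip
[10] flags=0010 NE?T → r4=0x3a

VAL = 0x70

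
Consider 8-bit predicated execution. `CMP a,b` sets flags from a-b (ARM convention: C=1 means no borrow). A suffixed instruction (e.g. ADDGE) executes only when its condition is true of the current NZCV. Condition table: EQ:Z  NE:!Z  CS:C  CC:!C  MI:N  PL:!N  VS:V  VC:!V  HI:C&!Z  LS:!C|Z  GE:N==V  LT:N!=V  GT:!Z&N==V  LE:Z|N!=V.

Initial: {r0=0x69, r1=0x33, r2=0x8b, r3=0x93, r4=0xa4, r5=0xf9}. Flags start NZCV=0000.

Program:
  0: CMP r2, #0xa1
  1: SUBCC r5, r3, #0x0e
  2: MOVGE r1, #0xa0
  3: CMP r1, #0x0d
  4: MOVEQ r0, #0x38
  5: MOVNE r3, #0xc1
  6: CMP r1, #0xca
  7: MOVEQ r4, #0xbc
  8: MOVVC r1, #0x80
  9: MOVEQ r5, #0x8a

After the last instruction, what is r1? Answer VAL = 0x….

[0] flags=1000 → (cmp)
[1] flags=1000 CC?T → r5=0x85
[2] flags=1000 GE?F → skip
[3] flags=0010 → (cmp)
[4] flags=0010 EQ?F → skip
[5] flags=0010 NE?T → r3=0xc1
[6] flags=0000 → (cmp)
[7] flags=0000 EQ?F → skip
[8] flags=0000 VC?T → r1=0x80
[9] flags=0000 EQ?F → skip

VAL = 0x80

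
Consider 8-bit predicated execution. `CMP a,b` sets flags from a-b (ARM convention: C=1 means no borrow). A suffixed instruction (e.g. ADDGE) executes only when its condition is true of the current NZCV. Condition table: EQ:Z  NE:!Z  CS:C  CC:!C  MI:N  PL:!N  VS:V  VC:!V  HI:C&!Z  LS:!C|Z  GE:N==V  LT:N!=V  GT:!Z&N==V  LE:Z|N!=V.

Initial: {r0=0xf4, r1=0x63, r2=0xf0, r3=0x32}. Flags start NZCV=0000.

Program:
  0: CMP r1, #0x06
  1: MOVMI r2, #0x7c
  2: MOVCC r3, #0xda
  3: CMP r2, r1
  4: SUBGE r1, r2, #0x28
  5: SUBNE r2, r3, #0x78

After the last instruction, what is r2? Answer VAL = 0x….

VAL = 0xba

[0] flags=0010 → (cmp)
[1] flags=0010 MI?F → skip
[2] flags=0010 CC?F → skip
[3] flags=1010 → (cmp)
[4] flags=1010 GE?F → skip
[5] flags=1010 NE?T → r2=0xba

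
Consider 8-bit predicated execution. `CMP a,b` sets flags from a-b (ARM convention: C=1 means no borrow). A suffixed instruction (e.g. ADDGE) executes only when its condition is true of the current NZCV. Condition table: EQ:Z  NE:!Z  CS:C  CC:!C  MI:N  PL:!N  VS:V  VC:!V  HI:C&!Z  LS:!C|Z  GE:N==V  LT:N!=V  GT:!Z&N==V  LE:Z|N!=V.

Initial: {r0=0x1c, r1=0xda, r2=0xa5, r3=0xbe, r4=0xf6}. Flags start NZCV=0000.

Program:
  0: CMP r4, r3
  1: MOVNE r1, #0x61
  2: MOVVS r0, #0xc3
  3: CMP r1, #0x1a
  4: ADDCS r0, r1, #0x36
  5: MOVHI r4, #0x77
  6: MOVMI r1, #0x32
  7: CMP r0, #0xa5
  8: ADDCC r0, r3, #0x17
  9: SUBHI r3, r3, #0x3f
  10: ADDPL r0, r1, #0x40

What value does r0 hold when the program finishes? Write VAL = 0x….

VAL = 0xd5

[0] flags=0010 → (cmp)
[1] flags=0010 NE?T → r1=0x61
[2] flags=0010 VS?F → skip
[3] flags=0010 → (cmp)
[4] flags=0010 CS?T → r0=0x97
[5] flags=0010 HI?T → r4=0x77
[6] flags=0010 MI?F → skip
[7] flags=1000 → (cmp)
[8] flags=1000 CC?T → r0=0xd5
[9] flags=1000 HI?F → skip
[10] flags=1000 PL?F → skip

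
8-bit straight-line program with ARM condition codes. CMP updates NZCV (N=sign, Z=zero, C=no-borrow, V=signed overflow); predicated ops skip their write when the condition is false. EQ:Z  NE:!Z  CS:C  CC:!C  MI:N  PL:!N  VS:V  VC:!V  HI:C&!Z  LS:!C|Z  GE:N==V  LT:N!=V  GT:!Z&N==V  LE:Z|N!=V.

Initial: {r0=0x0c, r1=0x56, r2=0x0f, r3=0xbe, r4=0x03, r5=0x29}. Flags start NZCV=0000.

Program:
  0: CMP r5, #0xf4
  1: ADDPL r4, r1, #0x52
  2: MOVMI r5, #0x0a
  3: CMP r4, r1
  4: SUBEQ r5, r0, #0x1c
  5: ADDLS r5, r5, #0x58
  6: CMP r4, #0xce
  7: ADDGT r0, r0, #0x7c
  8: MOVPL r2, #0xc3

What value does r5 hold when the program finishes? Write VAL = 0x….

VAL = 0x29

[0] flags=0000 → (cmp)
[1] flags=0000 PL?T → r4=0xa8
[2] flags=0000 MI?F → skip
[3] flags=0011 → (cmp)
[4] flags=0011 EQ?F → skip
[5] flags=0011 LS?F → skip
[6] flags=1000 → (cmp)
[7] flags=1000 GT?F → skip
[8] flags=1000 PL?F → skip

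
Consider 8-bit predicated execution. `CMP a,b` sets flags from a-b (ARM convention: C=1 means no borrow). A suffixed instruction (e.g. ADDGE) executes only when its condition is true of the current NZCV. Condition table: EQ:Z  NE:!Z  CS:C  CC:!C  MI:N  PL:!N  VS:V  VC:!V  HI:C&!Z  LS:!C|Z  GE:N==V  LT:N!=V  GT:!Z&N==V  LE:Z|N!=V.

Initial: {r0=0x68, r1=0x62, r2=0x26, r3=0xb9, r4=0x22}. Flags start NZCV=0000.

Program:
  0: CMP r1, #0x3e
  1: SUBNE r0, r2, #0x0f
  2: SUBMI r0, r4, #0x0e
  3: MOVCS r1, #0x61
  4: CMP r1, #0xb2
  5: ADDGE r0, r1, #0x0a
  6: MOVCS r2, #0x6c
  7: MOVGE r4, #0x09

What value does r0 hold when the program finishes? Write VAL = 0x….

0: ✓ CMP  NZCV=0010
1: ✓ SUBNE  r0←0x17
2: · SUBMI
3: ✓ MOVCS  r1←0x61
4: ✓ CMP  NZCV=1001
5: ✓ ADDGE  r0←0x6b
6: · MOVCS
7: ✓ MOVGE  r4←0x09

VAL = 0x6b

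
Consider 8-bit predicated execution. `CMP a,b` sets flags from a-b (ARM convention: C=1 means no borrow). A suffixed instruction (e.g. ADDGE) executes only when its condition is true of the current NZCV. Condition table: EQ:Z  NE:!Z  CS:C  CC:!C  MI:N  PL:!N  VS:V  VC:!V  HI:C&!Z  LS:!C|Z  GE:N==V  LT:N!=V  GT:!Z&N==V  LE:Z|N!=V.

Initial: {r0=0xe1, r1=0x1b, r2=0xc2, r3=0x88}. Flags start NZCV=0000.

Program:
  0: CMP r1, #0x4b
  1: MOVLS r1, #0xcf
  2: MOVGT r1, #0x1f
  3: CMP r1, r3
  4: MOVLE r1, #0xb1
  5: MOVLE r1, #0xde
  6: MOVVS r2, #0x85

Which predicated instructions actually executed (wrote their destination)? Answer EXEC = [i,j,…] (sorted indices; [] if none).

0: ✓ CMP  NZCV=1000
1: ✓ MOVLS  r1←0xcf
2: · MOVGT
3: ✓ CMP  NZCV=0010
4: · MOVLE
5: · MOVLE
6: · MOVVS

EXEC = [1]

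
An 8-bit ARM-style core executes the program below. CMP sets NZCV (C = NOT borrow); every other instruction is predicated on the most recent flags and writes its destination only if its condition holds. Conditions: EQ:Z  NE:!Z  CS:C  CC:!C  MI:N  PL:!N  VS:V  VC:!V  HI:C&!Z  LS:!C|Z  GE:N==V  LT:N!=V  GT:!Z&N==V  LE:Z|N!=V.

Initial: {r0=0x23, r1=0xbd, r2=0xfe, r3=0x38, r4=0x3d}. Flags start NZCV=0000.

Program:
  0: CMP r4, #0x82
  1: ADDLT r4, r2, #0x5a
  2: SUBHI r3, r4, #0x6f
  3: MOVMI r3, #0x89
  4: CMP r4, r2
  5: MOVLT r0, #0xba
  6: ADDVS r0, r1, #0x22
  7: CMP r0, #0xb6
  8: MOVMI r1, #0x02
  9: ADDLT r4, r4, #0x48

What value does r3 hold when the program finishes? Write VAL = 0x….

VAL = 0x89

0: ✓ CMP  NZCV=1001
1: · ADDLT
2: · SUBHI
3: ✓ MOVMI  r3←0x89
4: ✓ CMP  NZCV=0000
5: · MOVLT
6: · ADDVS
7: ✓ CMP  NZCV=0000
8: · MOVMI
9: · ADDLT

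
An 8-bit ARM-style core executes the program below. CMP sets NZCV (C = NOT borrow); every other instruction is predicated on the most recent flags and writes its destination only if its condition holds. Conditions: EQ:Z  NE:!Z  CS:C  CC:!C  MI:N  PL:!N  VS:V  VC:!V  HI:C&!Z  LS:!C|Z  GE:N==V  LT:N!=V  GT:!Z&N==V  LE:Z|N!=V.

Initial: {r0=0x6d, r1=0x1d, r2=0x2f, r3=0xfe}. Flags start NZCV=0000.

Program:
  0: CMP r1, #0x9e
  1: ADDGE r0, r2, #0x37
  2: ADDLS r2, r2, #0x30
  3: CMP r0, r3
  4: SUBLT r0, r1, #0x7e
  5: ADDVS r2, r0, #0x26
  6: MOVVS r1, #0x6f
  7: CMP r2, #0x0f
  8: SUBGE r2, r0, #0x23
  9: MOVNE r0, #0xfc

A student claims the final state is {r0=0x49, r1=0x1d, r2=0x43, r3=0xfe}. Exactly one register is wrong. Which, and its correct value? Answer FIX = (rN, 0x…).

0: ✓ CMP  NZCV=0000
1: ✓ ADDGE  r0←0x66
2: ✓ ADDLS  r2←0x5f
3: ✓ CMP  NZCV=0000
4: · SUBLT
5: · ADDVS
6: · MOVVS
7: ✓ CMP  NZCV=0010
8: ✓ SUBGE  r2←0x43
9: ✓ MOVNE  r0←0xfc

FIX = (r0, 0xfc)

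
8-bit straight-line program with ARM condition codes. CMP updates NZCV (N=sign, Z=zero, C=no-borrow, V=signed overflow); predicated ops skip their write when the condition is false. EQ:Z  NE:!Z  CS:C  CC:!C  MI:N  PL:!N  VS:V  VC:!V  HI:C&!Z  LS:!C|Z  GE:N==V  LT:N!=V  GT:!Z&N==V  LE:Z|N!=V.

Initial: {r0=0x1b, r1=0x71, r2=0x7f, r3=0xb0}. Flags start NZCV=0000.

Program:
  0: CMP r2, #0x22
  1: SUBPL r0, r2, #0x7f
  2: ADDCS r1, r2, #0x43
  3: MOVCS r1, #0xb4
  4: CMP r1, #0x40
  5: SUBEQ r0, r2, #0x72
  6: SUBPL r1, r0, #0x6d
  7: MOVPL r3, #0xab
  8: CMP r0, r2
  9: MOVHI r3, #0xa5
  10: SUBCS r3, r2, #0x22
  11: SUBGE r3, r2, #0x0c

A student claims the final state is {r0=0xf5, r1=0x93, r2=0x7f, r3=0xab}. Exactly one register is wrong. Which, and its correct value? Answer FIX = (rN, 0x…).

0: ✓ CMP  NZCV=0010
1: ✓ SUBPL  r0←0x00
2: ✓ ADDCS  r1←0xc2
3: ✓ MOVCS  r1←0xb4
4: ✓ CMP  NZCV=0011
5: · SUBEQ
6: ✓ SUBPL  r1←0x93
7: ✓ MOVPL  r3←0xab
8: ✓ CMP  NZCV=1000
9: · MOVHI
10: · SUBCS
11: · SUBGE

FIX = (r0, 0x00)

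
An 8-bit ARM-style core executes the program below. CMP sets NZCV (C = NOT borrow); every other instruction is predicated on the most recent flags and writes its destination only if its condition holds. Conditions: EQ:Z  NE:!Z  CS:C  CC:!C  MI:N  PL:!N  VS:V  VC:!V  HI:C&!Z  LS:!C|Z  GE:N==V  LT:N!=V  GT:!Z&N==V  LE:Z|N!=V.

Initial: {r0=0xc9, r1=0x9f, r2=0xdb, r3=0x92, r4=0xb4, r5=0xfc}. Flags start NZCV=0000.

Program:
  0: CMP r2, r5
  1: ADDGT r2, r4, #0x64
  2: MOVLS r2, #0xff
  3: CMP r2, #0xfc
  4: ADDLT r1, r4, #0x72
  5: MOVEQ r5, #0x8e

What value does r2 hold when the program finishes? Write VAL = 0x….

VAL = 0xff

0: ✓ CMP  NZCV=1000
1: · ADDGT
2: ✓ MOVLS  r2←0xff
3: ✓ CMP  NZCV=0010
4: · ADDLT
5: · MOVEQ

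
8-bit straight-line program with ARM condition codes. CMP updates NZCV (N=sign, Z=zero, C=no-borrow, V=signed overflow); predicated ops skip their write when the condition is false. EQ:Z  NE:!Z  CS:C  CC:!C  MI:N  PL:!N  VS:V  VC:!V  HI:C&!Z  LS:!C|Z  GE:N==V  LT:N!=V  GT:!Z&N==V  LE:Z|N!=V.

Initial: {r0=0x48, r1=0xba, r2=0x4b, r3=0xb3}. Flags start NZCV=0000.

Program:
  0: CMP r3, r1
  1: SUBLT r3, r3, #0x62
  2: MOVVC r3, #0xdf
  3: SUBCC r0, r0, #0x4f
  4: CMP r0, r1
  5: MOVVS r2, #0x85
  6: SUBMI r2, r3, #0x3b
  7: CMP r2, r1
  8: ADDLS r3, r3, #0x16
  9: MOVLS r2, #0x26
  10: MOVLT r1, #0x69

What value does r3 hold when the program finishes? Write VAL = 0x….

VAL = 0xf5

0: ✓ CMP  NZCV=1000
1: ✓ SUBLT  r3←0x51
2: ✓ MOVVC  r3←0xdf
3: ✓ SUBCC  r0←0xf9
4: ✓ CMP  NZCV=0010
5: · MOVVS
6: · SUBMI
7: ✓ CMP  NZCV=1001
8: ✓ ADDLS  r3←0xf5
9: ✓ MOVLS  r2←0x26
10: · MOVLT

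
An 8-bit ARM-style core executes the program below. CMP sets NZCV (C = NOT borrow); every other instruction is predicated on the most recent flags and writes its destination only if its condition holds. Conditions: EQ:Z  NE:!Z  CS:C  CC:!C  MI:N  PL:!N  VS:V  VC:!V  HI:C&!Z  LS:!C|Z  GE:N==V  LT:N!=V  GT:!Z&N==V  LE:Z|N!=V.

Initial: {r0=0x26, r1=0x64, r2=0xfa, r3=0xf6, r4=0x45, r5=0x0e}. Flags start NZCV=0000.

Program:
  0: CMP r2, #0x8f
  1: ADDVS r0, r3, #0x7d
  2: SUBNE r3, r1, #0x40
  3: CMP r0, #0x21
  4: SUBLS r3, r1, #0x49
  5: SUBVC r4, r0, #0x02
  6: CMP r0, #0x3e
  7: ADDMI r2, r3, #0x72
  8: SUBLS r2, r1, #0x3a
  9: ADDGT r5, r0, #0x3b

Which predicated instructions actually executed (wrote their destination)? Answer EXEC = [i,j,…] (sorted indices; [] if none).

[0] flags=0010 → (cmp)
[1] flags=0010 VS?F → skip
[2] flags=0010 NE?T → r3=0x24
[3] flags=0010 → (cmp)
[4] flags=0010 LS?F → skip
[5] flags=0010 VC?T → r4=0x24
[6] flags=1000 → (cmp)
[7] flags=1000 MI?T → r2=0x96
[8] flags=1000 LS?T → r2=0x2a
[9] flags=1000 GT?F → skip

EXEC = [2,5,7,8]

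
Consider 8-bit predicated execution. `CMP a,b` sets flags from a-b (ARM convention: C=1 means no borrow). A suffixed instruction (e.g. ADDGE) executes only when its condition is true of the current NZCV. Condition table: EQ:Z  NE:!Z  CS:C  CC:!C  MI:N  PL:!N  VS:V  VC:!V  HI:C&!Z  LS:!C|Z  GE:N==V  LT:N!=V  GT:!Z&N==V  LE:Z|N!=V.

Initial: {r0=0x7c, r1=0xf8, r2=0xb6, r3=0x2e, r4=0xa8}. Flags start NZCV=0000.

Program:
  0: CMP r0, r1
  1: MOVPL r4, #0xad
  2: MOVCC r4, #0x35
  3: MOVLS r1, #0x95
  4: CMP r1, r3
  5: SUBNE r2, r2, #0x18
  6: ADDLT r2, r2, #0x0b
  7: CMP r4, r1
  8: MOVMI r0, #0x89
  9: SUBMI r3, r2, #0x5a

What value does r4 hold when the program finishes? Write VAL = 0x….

[0] flags=1001 → (cmp)
[1] flags=1001 PL?F → skip
[2] flags=1001 CC?T → r4=0x35
[3] flags=1001 LS?T → r1=0x95
[4] flags=0011 → (cmp)
[5] flags=0011 NE?T → r2=0x9e
[6] flags=0011 LT?T → r2=0xa9
[7] flags=1001 → (cmp)
[8] flags=1001 MI?T → r0=0x89
[9] flags=1001 MI?T → r3=0x4f

VAL = 0x35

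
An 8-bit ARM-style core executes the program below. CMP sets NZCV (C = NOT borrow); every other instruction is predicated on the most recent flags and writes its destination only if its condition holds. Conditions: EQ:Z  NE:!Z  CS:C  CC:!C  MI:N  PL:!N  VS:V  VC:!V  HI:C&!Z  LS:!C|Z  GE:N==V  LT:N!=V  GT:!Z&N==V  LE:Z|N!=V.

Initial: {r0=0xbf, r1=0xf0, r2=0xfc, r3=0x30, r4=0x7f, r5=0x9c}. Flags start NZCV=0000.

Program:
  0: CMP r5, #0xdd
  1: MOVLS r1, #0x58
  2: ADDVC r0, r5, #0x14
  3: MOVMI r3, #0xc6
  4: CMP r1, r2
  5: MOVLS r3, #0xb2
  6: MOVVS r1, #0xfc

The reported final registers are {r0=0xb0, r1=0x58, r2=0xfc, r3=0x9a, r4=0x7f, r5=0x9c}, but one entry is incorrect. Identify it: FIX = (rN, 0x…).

[0] flags=1000 → (cmp)
[1] flags=1000 LS?T → r1=0x58
[2] flags=1000 VC?T → r0=0xb0
[3] flags=1000 MI?T → r3=0xc6
[4] flags=0000 → (cmp)
[5] flags=0000 LS?T → r3=0xb2
[6] flags=0000 VS?F → skip

FIX = (r3, 0xb2)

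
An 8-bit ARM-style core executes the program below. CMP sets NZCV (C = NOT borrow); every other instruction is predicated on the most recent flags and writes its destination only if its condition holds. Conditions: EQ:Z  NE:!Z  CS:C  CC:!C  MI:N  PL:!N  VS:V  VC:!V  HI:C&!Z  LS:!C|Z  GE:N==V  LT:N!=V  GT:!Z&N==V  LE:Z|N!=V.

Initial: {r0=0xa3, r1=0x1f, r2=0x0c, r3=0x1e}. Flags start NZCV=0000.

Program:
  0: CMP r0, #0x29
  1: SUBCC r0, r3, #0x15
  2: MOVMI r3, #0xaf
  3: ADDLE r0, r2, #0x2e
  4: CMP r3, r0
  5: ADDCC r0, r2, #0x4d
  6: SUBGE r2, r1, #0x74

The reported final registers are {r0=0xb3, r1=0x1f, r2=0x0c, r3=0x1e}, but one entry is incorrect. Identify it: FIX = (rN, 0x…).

FIX = (r0, 0x59)

[0] flags=0011 → (cmp)
[1] flags=0011 CC?F → skip
[2] flags=0011 MI?F → skip
[3] flags=0011 LE?T → r0=0x3a
[4] flags=1000 → (cmp)
[5] flags=1000 CC?T → r0=0x59
[6] flags=1000 GE?F → skip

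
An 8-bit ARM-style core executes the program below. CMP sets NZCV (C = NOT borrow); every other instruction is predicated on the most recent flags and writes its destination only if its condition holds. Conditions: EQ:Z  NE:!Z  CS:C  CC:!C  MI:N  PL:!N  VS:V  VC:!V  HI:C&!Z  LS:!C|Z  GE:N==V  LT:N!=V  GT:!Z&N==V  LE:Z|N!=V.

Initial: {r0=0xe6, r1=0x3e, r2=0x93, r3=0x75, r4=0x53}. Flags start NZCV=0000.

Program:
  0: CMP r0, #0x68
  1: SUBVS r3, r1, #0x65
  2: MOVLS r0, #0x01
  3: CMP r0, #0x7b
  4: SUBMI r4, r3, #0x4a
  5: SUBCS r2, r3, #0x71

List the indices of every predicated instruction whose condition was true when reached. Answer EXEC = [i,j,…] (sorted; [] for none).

0: ✓ CMP  NZCV=0011
1: ✓ SUBVS  r3←0xd9
2: · MOVLS
3: ✓ CMP  NZCV=0011
4: · SUBMI
5: ✓ SUBCS  r2←0x68

EXEC = [1,5]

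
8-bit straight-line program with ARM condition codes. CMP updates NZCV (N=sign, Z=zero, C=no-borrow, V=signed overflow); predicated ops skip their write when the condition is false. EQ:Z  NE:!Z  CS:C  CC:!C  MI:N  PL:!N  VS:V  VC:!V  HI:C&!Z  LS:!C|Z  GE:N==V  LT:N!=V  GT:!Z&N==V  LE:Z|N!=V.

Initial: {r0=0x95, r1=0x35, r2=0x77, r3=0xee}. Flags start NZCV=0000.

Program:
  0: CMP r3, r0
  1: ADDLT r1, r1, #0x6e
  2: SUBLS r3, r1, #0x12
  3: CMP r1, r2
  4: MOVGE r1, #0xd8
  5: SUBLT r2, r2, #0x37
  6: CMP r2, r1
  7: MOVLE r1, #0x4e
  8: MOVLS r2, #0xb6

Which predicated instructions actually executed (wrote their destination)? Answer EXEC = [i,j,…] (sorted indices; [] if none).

EXEC = [5]

0: ✓ CMP  NZCV=0010
1: · ADDLT
2: · SUBLS
3: ✓ CMP  NZCV=1000
4: · MOVGE
5: ✓ SUBLT  r2←0x40
6: ✓ CMP  NZCV=0010
7: · MOVLE
8: · MOVLS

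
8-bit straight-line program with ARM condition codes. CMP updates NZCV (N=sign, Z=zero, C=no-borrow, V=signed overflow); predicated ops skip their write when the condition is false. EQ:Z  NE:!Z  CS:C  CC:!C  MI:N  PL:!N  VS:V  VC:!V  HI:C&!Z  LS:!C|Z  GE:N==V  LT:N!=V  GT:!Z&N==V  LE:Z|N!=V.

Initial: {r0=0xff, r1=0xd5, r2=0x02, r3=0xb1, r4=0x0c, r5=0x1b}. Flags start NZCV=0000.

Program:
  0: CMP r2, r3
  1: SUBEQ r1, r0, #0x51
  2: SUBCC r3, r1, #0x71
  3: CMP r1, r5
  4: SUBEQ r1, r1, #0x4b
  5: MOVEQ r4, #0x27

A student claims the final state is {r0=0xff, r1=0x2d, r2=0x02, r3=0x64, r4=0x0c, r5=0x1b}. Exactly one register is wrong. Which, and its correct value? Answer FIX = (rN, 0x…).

[0] flags=0000 → (cmp)
[1] flags=0000 EQ?F → skip
[2] flags=0000 CC?T → r3=0x64
[3] flags=1010 → (cmp)
[4] flags=1010 EQ?F → skip
[5] flags=1010 EQ?F → skip

FIX = (r1, 0xd5)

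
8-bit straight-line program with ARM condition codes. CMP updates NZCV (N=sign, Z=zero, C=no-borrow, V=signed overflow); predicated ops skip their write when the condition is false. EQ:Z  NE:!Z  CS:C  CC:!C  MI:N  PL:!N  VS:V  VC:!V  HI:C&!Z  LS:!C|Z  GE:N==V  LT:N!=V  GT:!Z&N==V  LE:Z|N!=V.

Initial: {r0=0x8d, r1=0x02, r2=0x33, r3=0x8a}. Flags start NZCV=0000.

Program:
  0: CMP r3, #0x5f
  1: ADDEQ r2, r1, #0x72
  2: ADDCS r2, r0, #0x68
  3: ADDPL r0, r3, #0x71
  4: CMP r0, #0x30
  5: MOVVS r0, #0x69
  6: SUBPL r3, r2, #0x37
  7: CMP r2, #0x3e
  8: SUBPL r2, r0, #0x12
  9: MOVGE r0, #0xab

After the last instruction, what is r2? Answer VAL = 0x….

VAL = 0xf5

[0] flags=0011 → (cmp)
[1] flags=0011 EQ?F → skip
[2] flags=0011 CS?T → r2=0xf5
[3] flags=0011 PL?T → r0=0xfb
[4] flags=1010 → (cmp)
[5] flags=1010 VS?F → skip
[6] flags=1010 PL?F → skip
[7] flags=1010 → (cmp)
[8] flags=1010 PL?F → skip
[9] flags=1010 GE?F → skip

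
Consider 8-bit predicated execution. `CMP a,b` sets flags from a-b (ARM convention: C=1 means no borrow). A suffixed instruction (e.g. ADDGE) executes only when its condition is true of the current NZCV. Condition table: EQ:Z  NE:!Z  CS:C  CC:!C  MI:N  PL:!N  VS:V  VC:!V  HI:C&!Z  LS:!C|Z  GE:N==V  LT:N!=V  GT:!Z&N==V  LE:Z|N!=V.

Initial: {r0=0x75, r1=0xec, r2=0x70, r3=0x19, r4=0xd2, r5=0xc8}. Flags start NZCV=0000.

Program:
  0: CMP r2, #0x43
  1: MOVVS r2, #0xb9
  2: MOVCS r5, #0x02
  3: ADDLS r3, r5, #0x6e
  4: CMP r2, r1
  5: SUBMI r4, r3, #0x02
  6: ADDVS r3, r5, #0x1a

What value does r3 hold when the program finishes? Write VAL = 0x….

0: ✓ CMP  NZCV=0010
1: · MOVVS
2: ✓ MOVCS  r5←0x02
3: · ADDLS
4: ✓ CMP  NZCV=1001
5: ✓ SUBMI  r4←0x17
6: ✓ ADDVS  r3←0x1c

VAL = 0x1c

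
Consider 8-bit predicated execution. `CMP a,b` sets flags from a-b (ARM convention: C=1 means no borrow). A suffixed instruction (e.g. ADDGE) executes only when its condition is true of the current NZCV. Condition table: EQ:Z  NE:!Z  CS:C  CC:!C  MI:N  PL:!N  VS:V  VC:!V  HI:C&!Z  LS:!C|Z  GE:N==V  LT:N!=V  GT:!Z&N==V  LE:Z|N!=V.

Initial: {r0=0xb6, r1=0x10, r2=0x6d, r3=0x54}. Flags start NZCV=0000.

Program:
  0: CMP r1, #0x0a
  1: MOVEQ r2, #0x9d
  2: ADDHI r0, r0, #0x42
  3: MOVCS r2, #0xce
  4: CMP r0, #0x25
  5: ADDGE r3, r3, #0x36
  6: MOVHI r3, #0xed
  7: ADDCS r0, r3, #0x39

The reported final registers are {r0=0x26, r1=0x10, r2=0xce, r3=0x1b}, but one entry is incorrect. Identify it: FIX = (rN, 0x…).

0: ✓ CMP  NZCV=0010
1: · MOVEQ
2: ✓ ADDHI  r0←0xf8
3: ✓ MOVCS  r2←0xce
4: ✓ CMP  NZCV=1010
5: · ADDGE
6: ✓ MOVHI  r3←0xed
7: ✓ ADDCS  r0←0x26

FIX = (r3, 0xed)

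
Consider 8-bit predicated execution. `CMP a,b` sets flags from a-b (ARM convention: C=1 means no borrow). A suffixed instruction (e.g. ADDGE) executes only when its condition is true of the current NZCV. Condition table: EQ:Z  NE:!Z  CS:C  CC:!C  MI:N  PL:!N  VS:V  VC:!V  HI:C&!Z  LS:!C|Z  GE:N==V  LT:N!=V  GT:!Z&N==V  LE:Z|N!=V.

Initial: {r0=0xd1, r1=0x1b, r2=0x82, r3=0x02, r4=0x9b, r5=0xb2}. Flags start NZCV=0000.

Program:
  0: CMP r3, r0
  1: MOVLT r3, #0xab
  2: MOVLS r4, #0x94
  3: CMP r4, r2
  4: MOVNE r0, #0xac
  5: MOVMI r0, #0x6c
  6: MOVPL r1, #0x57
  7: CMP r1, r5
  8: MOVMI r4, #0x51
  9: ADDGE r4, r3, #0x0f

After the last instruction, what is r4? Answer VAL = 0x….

0: ✓ CMP  NZCV=0000
1: · MOVLT
2: ✓ MOVLS  r4←0x94
3: ✓ CMP  NZCV=0010
4: ✓ MOVNE  r0←0xac
5: · MOVMI
6: ✓ MOVPL  r1←0x57
7: ✓ CMP  NZCV=1001
8: ✓ MOVMI  r4←0x51
9: ✓ ADDGE  r4←0x11

VAL = 0x11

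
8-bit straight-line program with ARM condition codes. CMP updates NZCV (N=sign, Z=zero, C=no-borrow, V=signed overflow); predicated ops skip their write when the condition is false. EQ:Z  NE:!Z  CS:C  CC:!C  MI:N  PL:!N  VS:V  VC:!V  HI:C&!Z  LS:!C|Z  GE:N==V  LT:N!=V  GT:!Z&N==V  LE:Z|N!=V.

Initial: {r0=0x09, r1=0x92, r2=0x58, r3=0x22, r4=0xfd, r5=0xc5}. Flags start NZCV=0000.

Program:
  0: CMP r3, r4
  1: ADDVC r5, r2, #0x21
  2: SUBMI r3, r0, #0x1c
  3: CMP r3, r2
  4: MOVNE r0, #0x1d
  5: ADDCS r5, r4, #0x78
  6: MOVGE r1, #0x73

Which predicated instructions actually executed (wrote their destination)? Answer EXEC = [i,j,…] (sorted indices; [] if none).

EXEC = [1,4]

0: ✓ CMP  NZCV=0000
1: ✓ ADDVC  r5←0x79
2: · SUBMI
3: ✓ CMP  NZCV=1000
4: ✓ MOVNE  r0←0x1d
5: · ADDCS
6: · MOVGE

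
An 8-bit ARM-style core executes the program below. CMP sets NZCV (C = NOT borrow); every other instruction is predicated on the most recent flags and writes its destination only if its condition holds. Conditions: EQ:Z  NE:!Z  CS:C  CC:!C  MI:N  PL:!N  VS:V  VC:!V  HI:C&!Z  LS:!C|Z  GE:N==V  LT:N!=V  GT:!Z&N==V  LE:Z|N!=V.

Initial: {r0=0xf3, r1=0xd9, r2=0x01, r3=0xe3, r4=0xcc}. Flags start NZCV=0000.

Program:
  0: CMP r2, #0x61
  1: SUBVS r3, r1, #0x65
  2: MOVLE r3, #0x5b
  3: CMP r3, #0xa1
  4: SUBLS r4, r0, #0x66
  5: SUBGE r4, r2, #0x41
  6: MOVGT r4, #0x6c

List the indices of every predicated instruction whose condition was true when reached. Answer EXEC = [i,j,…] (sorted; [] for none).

EXEC = [2,4,5,6]

[0] flags=1000 → (cmp)
[1] flags=1000 VS?F → skip
[2] flags=1000 LE?T → r3=0x5b
[3] flags=1001 → (cmp)
[4] flags=1001 LS?T → r4=0x8d
[5] flags=1001 GE?T → r4=0xc0
[6] flags=1001 GT?T → r4=0x6c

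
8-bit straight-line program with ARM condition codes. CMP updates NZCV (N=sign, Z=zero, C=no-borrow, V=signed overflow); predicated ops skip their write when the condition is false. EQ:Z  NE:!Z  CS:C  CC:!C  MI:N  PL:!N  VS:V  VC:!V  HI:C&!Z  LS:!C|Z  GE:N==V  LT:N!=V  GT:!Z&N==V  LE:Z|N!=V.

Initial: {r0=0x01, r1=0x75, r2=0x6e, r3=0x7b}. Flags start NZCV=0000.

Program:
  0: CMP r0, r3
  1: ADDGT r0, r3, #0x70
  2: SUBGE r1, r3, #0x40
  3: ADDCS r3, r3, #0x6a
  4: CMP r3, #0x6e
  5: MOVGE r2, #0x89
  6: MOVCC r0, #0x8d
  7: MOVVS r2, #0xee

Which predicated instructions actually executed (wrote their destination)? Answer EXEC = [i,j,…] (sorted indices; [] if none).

0: ✓ CMP  NZCV=1000
1: · ADDGT
2: · SUBGE
3: · ADDCS
4: ✓ CMP  NZCV=0010
5: ✓ MOVGE  r2←0x89
6: · MOVCC
7: · MOVVS

EXEC = [5]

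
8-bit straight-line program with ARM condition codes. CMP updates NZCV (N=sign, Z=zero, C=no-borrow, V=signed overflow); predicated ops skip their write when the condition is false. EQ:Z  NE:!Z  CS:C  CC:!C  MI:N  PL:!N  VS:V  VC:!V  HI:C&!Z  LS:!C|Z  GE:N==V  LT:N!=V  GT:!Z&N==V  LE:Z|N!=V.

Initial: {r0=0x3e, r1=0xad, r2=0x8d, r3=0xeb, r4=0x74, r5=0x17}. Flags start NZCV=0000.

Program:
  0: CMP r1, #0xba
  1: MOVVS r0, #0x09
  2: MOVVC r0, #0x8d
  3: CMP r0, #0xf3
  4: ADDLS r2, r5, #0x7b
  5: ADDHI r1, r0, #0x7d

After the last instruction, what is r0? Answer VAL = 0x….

[0] flags=1000 → (cmp)
[1] flags=1000 VS?F → skip
[2] flags=1000 VC?T → r0=0x8d
[3] flags=1000 → (cmp)
[4] flags=1000 LS?T → r2=0x92
[5] flags=1000 HI?F → skip

VAL = 0x8d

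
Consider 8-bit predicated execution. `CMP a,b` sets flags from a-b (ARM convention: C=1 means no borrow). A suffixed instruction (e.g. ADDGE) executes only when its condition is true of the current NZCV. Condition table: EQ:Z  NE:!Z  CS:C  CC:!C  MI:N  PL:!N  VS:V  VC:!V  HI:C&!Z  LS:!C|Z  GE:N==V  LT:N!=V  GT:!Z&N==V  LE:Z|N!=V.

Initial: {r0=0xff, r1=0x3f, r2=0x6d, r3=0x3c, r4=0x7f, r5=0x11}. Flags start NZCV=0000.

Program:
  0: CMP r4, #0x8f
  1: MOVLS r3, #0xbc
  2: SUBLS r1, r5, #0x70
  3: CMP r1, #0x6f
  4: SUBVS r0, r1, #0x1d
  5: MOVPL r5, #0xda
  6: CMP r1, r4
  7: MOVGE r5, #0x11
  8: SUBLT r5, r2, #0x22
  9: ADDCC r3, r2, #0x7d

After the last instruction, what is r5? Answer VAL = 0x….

0: ✓ CMP  NZCV=1001
1: ✓ MOVLS  r3←0xbc
2: ✓ SUBLS  r1←0xa1
3: ✓ CMP  NZCV=0011
4: ✓ SUBVS  r0←0x84
5: ✓ MOVPL  r5←0xda
6: ✓ CMP  NZCV=0011
7: · MOVGE
8: ✓ SUBLT  r5←0x4b
9: · ADDCC

VAL = 0x4b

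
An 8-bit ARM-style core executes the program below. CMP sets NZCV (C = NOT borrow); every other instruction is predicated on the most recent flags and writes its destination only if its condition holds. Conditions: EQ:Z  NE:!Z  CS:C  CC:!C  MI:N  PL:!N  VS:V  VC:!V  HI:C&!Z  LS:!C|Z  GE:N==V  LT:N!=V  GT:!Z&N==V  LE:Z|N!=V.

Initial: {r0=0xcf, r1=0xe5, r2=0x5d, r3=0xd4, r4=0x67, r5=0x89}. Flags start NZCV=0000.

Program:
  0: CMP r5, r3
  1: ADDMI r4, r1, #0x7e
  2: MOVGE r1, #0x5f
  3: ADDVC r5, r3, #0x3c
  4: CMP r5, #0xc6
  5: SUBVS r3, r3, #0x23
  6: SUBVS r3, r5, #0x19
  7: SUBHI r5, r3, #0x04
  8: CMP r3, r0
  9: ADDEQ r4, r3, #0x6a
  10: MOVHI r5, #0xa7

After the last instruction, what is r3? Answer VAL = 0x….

[0] flags=1000 → (cmp)
[1] flags=1000 MI?T → r4=0x63
[2] flags=1000 GE?F → skip
[3] flags=1000 VC?T → r5=0x10
[4] flags=0000 → (cmp)
[5] flags=0000 VS?F → skip
[6] flags=0000 VS?F → skip
[7] flags=0000 HI?F → skip
[8] flags=0010 → (cmp)
[9] flags=0010 EQ?F → skip
[10] flags=0010 HI?T → r5=0xa7

VAL = 0xd4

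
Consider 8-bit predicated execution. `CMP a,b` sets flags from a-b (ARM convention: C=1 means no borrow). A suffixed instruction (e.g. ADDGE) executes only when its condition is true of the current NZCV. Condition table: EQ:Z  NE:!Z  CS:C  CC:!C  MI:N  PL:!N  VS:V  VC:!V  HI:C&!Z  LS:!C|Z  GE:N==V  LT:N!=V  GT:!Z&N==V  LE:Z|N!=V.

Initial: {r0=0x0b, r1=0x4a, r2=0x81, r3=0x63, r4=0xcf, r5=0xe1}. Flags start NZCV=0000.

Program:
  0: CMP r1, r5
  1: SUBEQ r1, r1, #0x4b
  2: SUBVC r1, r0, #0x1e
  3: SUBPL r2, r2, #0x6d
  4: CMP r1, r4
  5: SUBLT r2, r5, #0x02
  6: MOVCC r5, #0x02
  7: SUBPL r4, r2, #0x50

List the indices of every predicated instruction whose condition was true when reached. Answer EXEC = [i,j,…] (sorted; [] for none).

[0] flags=0000 → (cmp)
[1] flags=0000 EQ?F → skip
[2] flags=0000 VC?T → r1=0xed
[3] flags=0000 PL?T → r2=0x14
[4] flags=0010 → (cmp)
[5] flags=0010 LT?F → skip
[6] flags=0010 CC?F → skip
[7] flags=0010 PL?T → r4=0xc4

EXEC = [2,3,7]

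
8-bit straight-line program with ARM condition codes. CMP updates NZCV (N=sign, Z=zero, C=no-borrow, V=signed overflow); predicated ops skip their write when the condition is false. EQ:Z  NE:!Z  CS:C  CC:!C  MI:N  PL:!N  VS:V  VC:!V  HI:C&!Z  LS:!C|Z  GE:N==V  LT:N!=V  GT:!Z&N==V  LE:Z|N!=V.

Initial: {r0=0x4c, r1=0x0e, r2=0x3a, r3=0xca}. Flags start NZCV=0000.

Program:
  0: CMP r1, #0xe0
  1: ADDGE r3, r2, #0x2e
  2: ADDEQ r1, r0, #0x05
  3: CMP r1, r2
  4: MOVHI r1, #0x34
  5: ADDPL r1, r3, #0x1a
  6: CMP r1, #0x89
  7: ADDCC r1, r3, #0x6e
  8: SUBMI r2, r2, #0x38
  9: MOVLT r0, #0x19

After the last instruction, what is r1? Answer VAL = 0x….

[0] flags=0000 → (cmp)
[1] flags=0000 GE?T → r3=0x68
[2] flags=0000 EQ?F → skip
[3] flags=1000 → (cmp)
[4] flags=1000 HI?F → skip
[5] flags=1000 PL?F → skip
[6] flags=1001 → (cmp)
[7] flags=1001 CC?T → r1=0xd6
[8] flags=1001 MI?T → r2=0x02
[9] flags=1001 LT?F → skip

VAL = 0xd6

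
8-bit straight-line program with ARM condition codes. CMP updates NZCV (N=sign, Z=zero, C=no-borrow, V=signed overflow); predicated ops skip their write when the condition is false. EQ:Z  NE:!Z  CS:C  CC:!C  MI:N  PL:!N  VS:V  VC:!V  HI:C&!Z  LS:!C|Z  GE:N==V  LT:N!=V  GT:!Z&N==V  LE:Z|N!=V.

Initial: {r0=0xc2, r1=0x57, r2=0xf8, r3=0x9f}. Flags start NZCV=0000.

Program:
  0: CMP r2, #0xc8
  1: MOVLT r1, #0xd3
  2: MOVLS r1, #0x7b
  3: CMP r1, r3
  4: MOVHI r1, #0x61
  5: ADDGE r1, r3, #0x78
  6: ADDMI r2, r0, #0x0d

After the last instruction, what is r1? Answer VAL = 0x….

VAL = 0x17

[0] flags=0010 → (cmp)
[1] flags=0010 LT?F → skip
[2] flags=0010 LS?F → skip
[3] flags=1001 → (cmp)
[4] flags=1001 HI?F → skip
[5] flags=1001 GE?T → r1=0x17
[6] flags=1001 MI?T → r2=0xcf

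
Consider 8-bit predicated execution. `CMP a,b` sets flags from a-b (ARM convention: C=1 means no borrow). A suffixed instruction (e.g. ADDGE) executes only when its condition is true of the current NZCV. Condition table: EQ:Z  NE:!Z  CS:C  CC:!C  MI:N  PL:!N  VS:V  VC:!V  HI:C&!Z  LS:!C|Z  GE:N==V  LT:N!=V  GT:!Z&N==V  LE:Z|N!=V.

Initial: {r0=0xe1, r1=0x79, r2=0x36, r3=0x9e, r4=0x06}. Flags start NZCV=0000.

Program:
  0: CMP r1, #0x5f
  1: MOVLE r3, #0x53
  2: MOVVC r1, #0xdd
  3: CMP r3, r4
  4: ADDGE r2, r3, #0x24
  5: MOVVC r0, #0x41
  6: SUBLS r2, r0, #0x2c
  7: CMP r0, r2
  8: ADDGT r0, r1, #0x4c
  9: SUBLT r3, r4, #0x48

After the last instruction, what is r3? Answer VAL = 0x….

[0] flags=0010 → (cmp)
[1] flags=0010 LE?F → skip
[2] flags=0010 VC?T → r1=0xdd
[3] flags=1010 → (cmp)
[4] flags=1010 GE?F → skip
[5] flags=1010 VC?T → r0=0x41
[6] flags=1010 LS?F → skip
[7] flags=0010 → (cmp)
[8] flags=0010 GT?T → r0=0x29
[9] flags=0010 LT?F → skip

VAL = 0x9e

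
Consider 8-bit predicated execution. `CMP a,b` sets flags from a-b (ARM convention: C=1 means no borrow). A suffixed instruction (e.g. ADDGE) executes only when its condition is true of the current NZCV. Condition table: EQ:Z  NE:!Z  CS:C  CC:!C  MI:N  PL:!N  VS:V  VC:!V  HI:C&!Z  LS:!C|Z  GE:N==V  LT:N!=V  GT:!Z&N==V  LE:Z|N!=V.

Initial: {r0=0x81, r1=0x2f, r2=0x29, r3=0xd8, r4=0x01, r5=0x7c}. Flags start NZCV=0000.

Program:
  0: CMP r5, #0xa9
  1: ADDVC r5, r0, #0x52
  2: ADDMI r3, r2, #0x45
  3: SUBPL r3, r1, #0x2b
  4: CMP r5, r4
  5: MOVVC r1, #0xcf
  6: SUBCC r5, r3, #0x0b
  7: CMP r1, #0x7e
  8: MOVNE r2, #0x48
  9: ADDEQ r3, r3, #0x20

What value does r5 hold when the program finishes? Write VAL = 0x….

0: ✓ CMP  NZCV=1001
1: · ADDVC
2: ✓ ADDMI  r3←0x6e
3: · SUBPL
4: ✓ CMP  NZCV=0010
5: ✓ MOVVC  r1←0xcf
6: · SUBCC
7: ✓ CMP  NZCV=0011
8: ✓ MOVNE  r2←0x48
9: · ADDEQ

VAL = 0x7c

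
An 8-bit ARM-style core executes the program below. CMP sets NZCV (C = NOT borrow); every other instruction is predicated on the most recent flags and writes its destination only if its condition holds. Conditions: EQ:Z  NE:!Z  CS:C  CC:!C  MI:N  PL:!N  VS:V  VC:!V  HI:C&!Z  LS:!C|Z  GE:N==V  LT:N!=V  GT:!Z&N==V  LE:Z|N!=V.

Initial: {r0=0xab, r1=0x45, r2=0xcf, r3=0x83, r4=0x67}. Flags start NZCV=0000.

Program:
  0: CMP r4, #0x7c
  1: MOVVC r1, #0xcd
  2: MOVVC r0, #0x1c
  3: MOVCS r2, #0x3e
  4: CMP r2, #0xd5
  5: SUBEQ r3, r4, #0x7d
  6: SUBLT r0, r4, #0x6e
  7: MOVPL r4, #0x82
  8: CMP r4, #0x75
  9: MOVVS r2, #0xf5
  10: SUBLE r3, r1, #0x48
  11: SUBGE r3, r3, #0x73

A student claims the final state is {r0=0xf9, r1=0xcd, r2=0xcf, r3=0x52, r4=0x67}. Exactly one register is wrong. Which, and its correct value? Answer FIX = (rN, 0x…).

0: ✓ CMP  NZCV=1000
1: ✓ MOVVC  r1←0xcd
2: ✓ MOVVC  r0←0x1c
3: · MOVCS
4: ✓ CMP  NZCV=1000
5: · SUBEQ
6: ✓ SUBLT  r0←0xf9
7: · MOVPL
8: ✓ CMP  NZCV=1000
9: · MOVVS
10: ✓ SUBLE  r3←0x85
11: · SUBGE

FIX = (r3, 0x85)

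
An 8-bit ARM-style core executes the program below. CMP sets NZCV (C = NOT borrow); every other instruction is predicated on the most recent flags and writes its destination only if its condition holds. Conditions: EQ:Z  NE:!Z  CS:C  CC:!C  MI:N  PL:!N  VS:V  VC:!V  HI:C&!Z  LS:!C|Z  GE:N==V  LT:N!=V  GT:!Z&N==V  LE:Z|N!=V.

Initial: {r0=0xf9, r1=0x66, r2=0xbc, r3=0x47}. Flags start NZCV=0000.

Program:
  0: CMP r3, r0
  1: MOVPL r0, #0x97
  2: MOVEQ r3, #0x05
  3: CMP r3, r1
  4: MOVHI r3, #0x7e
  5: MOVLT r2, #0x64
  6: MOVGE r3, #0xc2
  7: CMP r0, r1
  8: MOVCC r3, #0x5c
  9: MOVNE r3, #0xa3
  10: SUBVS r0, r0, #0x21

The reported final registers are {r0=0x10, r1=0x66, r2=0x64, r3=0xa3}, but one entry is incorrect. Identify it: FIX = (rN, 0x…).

[0] flags=0000 → (cmp)
[1] flags=0000 PL?T → r0=0x97
[2] flags=0000 EQ?F → skip
[3] flags=1000 → (cmp)
[4] flags=1000 HI?F → skip
[5] flags=1000 LT?T → r2=0x64
[6] flags=1000 GE?F → skip
[7] flags=0011 → (cmp)
[8] flags=0011 CC?F → skip
[9] flags=0011 NE?T → r3=0xa3
[10] flags=0011 VS?T → r0=0x76

FIX = (r0, 0x76)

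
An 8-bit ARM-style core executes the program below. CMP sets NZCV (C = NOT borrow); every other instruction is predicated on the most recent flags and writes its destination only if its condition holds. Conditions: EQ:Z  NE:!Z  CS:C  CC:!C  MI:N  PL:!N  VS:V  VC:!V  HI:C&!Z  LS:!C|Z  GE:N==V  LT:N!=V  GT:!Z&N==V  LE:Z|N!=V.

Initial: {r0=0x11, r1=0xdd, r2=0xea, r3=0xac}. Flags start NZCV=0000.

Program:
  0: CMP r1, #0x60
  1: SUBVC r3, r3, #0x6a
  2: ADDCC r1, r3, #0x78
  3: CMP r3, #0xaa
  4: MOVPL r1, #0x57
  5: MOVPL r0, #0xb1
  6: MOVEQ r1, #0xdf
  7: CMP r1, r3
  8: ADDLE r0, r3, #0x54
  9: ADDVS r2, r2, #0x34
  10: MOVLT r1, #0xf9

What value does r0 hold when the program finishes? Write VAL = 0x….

VAL = 0xb1

0: ✓ CMP  NZCV=0011
1: · SUBVC
2: · ADDCC
3: ✓ CMP  NZCV=0010
4: ✓ MOVPL  r1←0x57
5: ✓ MOVPL  r0←0xb1
6: · MOVEQ
7: ✓ CMP  NZCV=1001
8: · ADDLE
9: ✓ ADDVS  r2←0x1e
10: · MOVLT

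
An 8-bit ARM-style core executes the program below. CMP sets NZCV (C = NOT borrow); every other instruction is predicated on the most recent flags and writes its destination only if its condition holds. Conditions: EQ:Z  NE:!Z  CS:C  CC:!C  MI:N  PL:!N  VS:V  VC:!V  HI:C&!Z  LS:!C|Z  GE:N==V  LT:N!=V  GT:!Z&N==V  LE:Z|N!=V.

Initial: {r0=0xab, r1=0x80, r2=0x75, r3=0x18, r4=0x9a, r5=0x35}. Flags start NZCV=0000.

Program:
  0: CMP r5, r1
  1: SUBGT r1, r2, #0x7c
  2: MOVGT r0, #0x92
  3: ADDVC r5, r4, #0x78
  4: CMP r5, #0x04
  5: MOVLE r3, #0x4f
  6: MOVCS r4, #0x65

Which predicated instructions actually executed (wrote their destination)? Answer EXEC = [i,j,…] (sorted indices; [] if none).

0: ✓ CMP  NZCV=1001
1: ✓ SUBGT  r1←0xf9
2: ✓ MOVGT  r0←0x92
3: · ADDVC
4: ✓ CMP  NZCV=0010
5: · MOVLE
6: ✓ MOVCS  r4←0x65

EXEC = [1,2,6]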